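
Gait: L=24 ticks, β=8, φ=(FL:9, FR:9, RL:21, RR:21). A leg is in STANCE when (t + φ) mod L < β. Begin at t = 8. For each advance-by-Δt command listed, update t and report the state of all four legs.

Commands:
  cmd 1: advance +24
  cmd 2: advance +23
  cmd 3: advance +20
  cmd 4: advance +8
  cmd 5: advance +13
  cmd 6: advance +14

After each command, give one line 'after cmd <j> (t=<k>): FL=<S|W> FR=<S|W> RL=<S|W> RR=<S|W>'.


start t=8: FL=W FR=W RL=S RR=S
cmd 1: advance +24 → t=32, phase=(17,17,5,5) → FL=W FR=W RL=S RR=S
cmd 2: advance +23 → t=55, phase=(16,16,4,4) → FL=W FR=W RL=S RR=S
cmd 3: advance +20 → t=75, phase=(12,12,0,0) → FL=W FR=W RL=S RR=S
cmd 4: advance +8 → t=83, phase=(20,20,8,8) → FL=W FR=W RL=W RR=W
cmd 5: advance +13 → t=96, phase=(9,9,21,21) → FL=W FR=W RL=W RR=W
cmd 6: advance +14 → t=110, phase=(23,23,11,11) → FL=W FR=W RL=W RR=W

after cmd 1 (t=32): FL=W FR=W RL=S RR=S
after cmd 2 (t=55): FL=W FR=W RL=S RR=S
after cmd 3 (t=75): FL=W FR=W RL=S RR=S
after cmd 4 (t=83): FL=W FR=W RL=W RR=W
after cmd 5 (t=96): FL=W FR=W RL=W RR=W
after cmd 6 (t=110): FL=W FR=W RL=W RR=W


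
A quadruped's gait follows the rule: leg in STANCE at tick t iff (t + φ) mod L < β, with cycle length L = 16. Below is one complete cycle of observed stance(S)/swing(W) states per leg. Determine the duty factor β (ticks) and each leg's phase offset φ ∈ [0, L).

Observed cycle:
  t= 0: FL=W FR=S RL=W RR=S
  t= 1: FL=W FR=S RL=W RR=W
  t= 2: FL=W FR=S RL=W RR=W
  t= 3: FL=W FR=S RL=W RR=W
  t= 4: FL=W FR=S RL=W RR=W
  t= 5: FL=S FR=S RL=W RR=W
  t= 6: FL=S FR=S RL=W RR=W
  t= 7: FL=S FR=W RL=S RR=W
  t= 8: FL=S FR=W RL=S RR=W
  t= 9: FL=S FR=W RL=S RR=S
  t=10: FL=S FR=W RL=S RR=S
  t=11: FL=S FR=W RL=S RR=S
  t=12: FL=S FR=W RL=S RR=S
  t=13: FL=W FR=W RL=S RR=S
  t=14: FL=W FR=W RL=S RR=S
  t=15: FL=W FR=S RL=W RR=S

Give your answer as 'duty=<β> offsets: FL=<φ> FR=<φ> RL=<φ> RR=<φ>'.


duty=8 offsets: FL=11 FR=1 RL=9 RR=7

duty β = stance ticks per leg = 8
FL: stance ticks = 8; W→S at t=5 → φ=11
FR: stance ticks = 8; W→S at t=15 → φ=1
RL: stance ticks = 8; W→S at t=7 → φ=9
RR: stance ticks = 8; W→S at t=9 → φ=7


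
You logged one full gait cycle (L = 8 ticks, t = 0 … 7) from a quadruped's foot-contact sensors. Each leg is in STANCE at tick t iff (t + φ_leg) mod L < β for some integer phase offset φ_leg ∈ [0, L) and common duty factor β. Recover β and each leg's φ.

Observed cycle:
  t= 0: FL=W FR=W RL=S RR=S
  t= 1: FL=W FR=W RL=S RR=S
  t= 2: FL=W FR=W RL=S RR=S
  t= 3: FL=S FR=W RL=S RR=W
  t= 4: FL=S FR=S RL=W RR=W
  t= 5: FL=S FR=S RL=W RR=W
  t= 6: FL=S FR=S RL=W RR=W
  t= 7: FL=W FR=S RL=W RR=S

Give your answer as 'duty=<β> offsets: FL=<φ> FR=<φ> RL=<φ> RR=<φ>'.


duty=4 offsets: FL=5 FR=4 RL=0 RR=1

duty β = stance ticks per leg = 4
FL: stance ticks = 4; W→S at t=3 → φ=5
FR: stance ticks = 4; W→S at t=4 → φ=4
RL: stance ticks = 4; W→S at t=0 → φ=0
RR: stance ticks = 4; W→S at t=7 → φ=1


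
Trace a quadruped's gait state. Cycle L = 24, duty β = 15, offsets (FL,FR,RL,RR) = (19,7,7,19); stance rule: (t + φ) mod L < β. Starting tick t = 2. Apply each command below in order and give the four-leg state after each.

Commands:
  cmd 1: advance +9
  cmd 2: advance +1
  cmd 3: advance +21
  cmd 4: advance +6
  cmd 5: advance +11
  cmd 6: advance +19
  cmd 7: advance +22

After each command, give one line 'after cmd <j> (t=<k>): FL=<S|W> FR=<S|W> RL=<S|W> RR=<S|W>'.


start t=2: FL=W FR=S RL=S RR=W
cmd 1: advance +9 → t=11, phase=(6,18,18,6) → FL=S FR=W RL=W RR=S
cmd 2: advance +1 → t=12, phase=(7,19,19,7) → FL=S FR=W RL=W RR=S
cmd 3: advance +21 → t=33, phase=(4,16,16,4) → FL=S FR=W RL=W RR=S
cmd 4: advance +6 → t=39, phase=(10,22,22,10) → FL=S FR=W RL=W RR=S
cmd 5: advance +11 → t=50, phase=(21,9,9,21) → FL=W FR=S RL=S RR=W
cmd 6: advance +19 → t=69, phase=(16,4,4,16) → FL=W FR=S RL=S RR=W
cmd 7: advance +22 → t=91, phase=(14,2,2,14) → FL=S FR=S RL=S RR=S

after cmd 1 (t=11): FL=S FR=W RL=W RR=S
after cmd 2 (t=12): FL=S FR=W RL=W RR=S
after cmd 3 (t=33): FL=S FR=W RL=W RR=S
after cmd 4 (t=39): FL=S FR=W RL=W RR=S
after cmd 5 (t=50): FL=W FR=S RL=S RR=W
after cmd 6 (t=69): FL=W FR=S RL=S RR=W
after cmd 7 (t=91): FL=S FR=S RL=S RR=S


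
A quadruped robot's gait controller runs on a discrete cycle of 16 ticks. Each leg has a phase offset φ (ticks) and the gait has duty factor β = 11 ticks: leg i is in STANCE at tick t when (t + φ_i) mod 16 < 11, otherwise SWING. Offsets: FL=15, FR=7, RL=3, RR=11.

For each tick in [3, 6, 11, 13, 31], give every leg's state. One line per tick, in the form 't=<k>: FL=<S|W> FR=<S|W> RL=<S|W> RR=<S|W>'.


t=3: FL=S FR=S RL=S RR=W
t=6: FL=S FR=W RL=S RR=S
t=11: FL=S FR=S RL=W RR=S
t=13: FL=W FR=S RL=S RR=S
t=31: FL=W FR=S RL=S RR=S

t=3: phase=(2,10,6,14) vs β=11 → FL=S FR=S RL=S RR=W
t=6: phase=(5,13,9,1) vs β=11 → FL=S FR=W RL=S RR=S
t=11: phase=(10,2,14,6) vs β=11 → FL=S FR=S RL=W RR=S
t=13: phase=(12,4,0,8) vs β=11 → FL=W FR=S RL=S RR=S
t=31: phase=(14,6,2,10) vs β=11 → FL=W FR=S RL=S RR=S


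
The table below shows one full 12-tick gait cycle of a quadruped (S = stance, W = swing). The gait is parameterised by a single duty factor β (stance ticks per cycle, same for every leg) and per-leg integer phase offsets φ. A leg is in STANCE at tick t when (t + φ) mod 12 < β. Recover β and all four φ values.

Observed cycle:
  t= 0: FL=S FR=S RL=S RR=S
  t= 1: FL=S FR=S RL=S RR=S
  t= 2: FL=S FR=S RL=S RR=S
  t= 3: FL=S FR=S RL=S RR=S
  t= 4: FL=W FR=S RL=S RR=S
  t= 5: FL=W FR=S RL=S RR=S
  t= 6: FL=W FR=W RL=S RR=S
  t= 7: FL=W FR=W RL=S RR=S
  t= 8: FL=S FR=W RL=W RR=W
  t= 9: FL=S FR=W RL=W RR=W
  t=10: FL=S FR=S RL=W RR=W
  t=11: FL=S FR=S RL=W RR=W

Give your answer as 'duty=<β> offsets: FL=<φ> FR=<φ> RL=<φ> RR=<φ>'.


duty=8 offsets: FL=4 FR=2 RL=0 RR=0

duty β = stance ticks per leg = 8
FL: stance ticks = 8; W→S at t=8 → φ=4
FR: stance ticks = 8; W→S at t=10 → φ=2
RL: stance ticks = 8; W→S at t=0 → φ=0
RR: stance ticks = 8; W→S at t=0 → φ=0


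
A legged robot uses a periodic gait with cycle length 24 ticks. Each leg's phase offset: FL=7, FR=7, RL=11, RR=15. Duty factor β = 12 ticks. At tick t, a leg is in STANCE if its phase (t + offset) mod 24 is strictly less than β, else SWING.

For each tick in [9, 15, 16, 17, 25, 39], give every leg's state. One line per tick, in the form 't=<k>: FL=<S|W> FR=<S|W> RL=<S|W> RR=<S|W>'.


t=9: FL=W FR=W RL=W RR=S
t=15: FL=W FR=W RL=S RR=S
t=16: FL=W FR=W RL=S RR=S
t=17: FL=S FR=S RL=S RR=S
t=25: FL=S FR=S RL=W RR=W
t=39: FL=W FR=W RL=S RR=S

t=9: phase=(16,16,20,0) vs β=12 → FL=W FR=W RL=W RR=S
t=15: phase=(22,22,2,6) vs β=12 → FL=W FR=W RL=S RR=S
t=16: phase=(23,23,3,7) vs β=12 → FL=W FR=W RL=S RR=S
t=17: phase=(0,0,4,8) vs β=12 → FL=S FR=S RL=S RR=S
t=25: phase=(8,8,12,16) vs β=12 → FL=S FR=S RL=W RR=W
t=39: phase=(22,22,2,6) vs β=12 → FL=W FR=W RL=S RR=S


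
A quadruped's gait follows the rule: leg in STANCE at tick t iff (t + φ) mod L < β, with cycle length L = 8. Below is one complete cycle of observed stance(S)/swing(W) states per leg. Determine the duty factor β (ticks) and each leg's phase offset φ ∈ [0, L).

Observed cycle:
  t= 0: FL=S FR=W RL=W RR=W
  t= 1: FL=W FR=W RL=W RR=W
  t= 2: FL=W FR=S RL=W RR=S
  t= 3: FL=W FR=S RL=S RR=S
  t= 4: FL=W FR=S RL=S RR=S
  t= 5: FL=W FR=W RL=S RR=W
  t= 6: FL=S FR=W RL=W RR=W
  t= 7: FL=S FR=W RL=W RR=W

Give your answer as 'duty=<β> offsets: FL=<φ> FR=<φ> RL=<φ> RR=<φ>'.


duty=3 offsets: FL=2 FR=6 RL=5 RR=6

duty β = stance ticks per leg = 3
FL: stance ticks = 3; W→S at t=6 → φ=2
FR: stance ticks = 3; W→S at t=2 → φ=6
RL: stance ticks = 3; W→S at t=3 → φ=5
RR: stance ticks = 3; W→S at t=2 → φ=6


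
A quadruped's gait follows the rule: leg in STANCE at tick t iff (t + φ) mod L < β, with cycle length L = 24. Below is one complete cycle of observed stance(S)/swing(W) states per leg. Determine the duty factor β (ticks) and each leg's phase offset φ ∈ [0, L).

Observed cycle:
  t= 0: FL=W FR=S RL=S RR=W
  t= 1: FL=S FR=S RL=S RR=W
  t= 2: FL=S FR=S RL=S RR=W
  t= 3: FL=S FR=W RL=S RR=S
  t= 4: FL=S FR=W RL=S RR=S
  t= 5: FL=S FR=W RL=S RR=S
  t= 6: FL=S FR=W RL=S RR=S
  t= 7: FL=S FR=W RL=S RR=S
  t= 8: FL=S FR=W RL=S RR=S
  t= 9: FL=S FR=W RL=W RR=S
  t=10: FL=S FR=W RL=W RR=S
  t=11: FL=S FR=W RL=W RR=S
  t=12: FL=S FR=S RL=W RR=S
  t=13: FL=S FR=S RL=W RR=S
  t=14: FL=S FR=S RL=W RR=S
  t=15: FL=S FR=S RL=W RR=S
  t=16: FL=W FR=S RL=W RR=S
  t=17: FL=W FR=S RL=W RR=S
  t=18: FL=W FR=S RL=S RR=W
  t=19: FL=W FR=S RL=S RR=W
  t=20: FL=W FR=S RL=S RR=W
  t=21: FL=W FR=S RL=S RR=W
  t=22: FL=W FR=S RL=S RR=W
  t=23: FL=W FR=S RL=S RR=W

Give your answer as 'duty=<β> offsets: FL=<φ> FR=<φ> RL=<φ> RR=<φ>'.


duty=15 offsets: FL=23 FR=12 RL=6 RR=21

duty β = stance ticks per leg = 15
FL: stance ticks = 15; W→S at t=1 → φ=23
FR: stance ticks = 15; W→S at t=12 → φ=12
RL: stance ticks = 15; W→S at t=18 → φ=6
RR: stance ticks = 15; W→S at t=3 → φ=21


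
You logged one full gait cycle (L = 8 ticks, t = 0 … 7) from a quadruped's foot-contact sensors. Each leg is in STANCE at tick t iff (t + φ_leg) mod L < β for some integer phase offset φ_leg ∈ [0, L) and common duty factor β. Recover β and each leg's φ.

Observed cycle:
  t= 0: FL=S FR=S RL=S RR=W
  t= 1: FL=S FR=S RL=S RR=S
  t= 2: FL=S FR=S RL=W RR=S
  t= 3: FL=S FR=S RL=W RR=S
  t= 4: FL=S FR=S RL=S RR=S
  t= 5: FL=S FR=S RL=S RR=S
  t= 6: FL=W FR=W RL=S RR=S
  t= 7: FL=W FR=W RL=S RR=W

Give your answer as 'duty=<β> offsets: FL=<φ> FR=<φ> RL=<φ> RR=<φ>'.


duty β = stance ticks per leg = 6
FL: stance ticks = 6; W→S at t=0 → φ=0
FR: stance ticks = 6; W→S at t=0 → φ=0
RL: stance ticks = 6; W→S at t=4 → φ=4
RR: stance ticks = 6; W→S at t=1 → φ=7

duty=6 offsets: FL=0 FR=0 RL=4 RR=7


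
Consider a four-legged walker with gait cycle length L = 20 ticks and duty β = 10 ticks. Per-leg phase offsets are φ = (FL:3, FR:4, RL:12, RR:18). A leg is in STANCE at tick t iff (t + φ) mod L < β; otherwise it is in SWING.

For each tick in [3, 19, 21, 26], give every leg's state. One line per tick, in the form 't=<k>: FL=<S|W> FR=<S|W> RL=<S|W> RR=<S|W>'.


t=3: phase=(6,7,15,1) vs β=10 → FL=S FR=S RL=W RR=S
t=19: phase=(2,3,11,17) vs β=10 → FL=S FR=S RL=W RR=W
t=21: phase=(4,5,13,19) vs β=10 → FL=S FR=S RL=W RR=W
t=26: phase=(9,10,18,4) vs β=10 → FL=S FR=W RL=W RR=S

t=3: FL=S FR=S RL=W RR=S
t=19: FL=S FR=S RL=W RR=W
t=21: FL=S FR=S RL=W RR=W
t=26: FL=S FR=W RL=W RR=S


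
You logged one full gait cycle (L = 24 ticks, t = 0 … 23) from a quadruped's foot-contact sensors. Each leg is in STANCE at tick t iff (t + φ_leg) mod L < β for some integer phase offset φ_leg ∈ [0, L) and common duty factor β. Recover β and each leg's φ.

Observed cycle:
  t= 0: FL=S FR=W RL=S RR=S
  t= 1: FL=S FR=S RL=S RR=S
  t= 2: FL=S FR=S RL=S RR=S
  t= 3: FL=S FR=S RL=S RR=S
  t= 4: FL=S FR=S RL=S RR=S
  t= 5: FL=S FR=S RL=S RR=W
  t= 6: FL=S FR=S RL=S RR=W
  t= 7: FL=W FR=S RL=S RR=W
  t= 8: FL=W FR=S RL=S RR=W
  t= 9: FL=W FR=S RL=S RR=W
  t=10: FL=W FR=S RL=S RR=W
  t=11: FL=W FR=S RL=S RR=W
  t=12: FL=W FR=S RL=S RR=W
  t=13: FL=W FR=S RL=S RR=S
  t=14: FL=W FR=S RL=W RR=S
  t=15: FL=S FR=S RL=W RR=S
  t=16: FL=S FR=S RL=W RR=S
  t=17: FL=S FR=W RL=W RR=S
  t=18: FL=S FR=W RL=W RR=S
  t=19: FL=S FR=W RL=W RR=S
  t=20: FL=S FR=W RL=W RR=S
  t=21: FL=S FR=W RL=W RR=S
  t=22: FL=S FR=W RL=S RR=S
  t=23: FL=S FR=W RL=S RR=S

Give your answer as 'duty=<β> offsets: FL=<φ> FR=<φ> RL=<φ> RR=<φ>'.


duty=16 offsets: FL=9 FR=23 RL=2 RR=11

duty β = stance ticks per leg = 16
FL: stance ticks = 16; W→S at t=15 → φ=9
FR: stance ticks = 16; W→S at t=1 → φ=23
RL: stance ticks = 16; W→S at t=22 → φ=2
RR: stance ticks = 16; W→S at t=13 → φ=11


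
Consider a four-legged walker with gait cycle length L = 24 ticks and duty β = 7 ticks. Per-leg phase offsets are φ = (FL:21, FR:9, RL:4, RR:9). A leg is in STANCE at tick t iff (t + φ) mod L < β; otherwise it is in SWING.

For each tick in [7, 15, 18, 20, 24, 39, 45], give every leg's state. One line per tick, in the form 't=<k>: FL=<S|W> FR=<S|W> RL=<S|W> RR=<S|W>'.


t=7: phase=(4,16,11,16) vs β=7 → FL=S FR=W RL=W RR=W
t=15: phase=(12,0,19,0) vs β=7 → FL=W FR=S RL=W RR=S
t=18: phase=(15,3,22,3) vs β=7 → FL=W FR=S RL=W RR=S
t=20: phase=(17,5,0,5) vs β=7 → FL=W FR=S RL=S RR=S
t=24: phase=(21,9,4,9) vs β=7 → FL=W FR=W RL=S RR=W
t=39: phase=(12,0,19,0) vs β=7 → FL=W FR=S RL=W RR=S
t=45: phase=(18,6,1,6) vs β=7 → FL=W FR=S RL=S RR=S

t=7: FL=S FR=W RL=W RR=W
t=15: FL=W FR=S RL=W RR=S
t=18: FL=W FR=S RL=W RR=S
t=20: FL=W FR=S RL=S RR=S
t=24: FL=W FR=W RL=S RR=W
t=39: FL=W FR=S RL=W RR=S
t=45: FL=W FR=S RL=S RR=S


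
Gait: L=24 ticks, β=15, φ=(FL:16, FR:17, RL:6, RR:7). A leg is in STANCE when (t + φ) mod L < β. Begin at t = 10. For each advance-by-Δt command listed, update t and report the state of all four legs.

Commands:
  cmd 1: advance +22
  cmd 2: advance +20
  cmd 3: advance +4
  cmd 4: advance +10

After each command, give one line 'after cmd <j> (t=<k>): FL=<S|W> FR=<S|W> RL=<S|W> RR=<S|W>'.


after cmd 1 (t=32): FL=S FR=S RL=S RR=W
after cmd 2 (t=52): FL=W FR=W RL=S RR=S
after cmd 3 (t=56): FL=S FR=S RL=S RR=W
after cmd 4 (t=66): FL=S FR=S RL=S RR=S

start t=10: FL=S FR=S RL=W RR=W
cmd 1: advance +22 → t=32, phase=(0,1,14,15) → FL=S FR=S RL=S RR=W
cmd 2: advance +20 → t=52, phase=(20,21,10,11) → FL=W FR=W RL=S RR=S
cmd 3: advance +4 → t=56, phase=(0,1,14,15) → FL=S FR=S RL=S RR=W
cmd 4: advance +10 → t=66, phase=(10,11,0,1) → FL=S FR=S RL=S RR=S


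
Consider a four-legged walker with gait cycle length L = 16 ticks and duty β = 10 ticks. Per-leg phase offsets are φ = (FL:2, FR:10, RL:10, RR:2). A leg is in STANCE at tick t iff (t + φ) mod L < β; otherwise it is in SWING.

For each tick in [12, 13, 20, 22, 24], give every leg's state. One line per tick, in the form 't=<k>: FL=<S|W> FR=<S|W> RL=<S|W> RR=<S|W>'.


t=12: phase=(14,6,6,14) vs β=10 → FL=W FR=S RL=S RR=W
t=13: phase=(15,7,7,15) vs β=10 → FL=W FR=S RL=S RR=W
t=20: phase=(6,14,14,6) vs β=10 → FL=S FR=W RL=W RR=S
t=22: phase=(8,0,0,8) vs β=10 → FL=S FR=S RL=S RR=S
t=24: phase=(10,2,2,10) vs β=10 → FL=W FR=S RL=S RR=W

t=12: FL=W FR=S RL=S RR=W
t=13: FL=W FR=S RL=S RR=W
t=20: FL=S FR=W RL=W RR=S
t=22: FL=S FR=S RL=S RR=S
t=24: FL=W FR=S RL=S RR=W


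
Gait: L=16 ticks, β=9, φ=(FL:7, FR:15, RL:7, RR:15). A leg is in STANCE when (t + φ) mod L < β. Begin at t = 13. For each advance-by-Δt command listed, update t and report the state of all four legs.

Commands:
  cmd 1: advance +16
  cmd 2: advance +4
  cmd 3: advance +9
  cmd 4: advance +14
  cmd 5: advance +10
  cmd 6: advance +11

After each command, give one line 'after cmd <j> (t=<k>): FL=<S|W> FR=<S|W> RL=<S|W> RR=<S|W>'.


after cmd 1 (t=29): FL=S FR=W RL=S RR=W
after cmd 2 (t=33): FL=S FR=S RL=S RR=S
after cmd 3 (t=42): FL=S FR=W RL=S RR=W
after cmd 4 (t=56): FL=W FR=S RL=W RR=S
after cmd 5 (t=66): FL=W FR=S RL=W RR=S
after cmd 6 (t=77): FL=S FR=W RL=S RR=W

start t=13: FL=S FR=W RL=S RR=W
cmd 1: advance +16 → t=29, phase=(4,12,4,12) → FL=S FR=W RL=S RR=W
cmd 2: advance +4 → t=33, phase=(8,0,8,0) → FL=S FR=S RL=S RR=S
cmd 3: advance +9 → t=42, phase=(1,9,1,9) → FL=S FR=W RL=S RR=W
cmd 4: advance +14 → t=56, phase=(15,7,15,7) → FL=W FR=S RL=W RR=S
cmd 5: advance +10 → t=66, phase=(9,1,9,1) → FL=W FR=S RL=W RR=S
cmd 6: advance +11 → t=77, phase=(4,12,4,12) → FL=S FR=W RL=S RR=W


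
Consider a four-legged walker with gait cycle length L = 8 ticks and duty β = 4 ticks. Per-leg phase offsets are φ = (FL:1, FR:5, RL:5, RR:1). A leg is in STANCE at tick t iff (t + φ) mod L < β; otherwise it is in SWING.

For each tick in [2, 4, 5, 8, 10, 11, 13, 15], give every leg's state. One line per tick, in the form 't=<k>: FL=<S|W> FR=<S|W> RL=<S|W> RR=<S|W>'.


t=2: phase=(3,7,7,3) vs β=4 → FL=S FR=W RL=W RR=S
t=4: phase=(5,1,1,5) vs β=4 → FL=W FR=S RL=S RR=W
t=5: phase=(6,2,2,6) vs β=4 → FL=W FR=S RL=S RR=W
t=8: phase=(1,5,5,1) vs β=4 → FL=S FR=W RL=W RR=S
t=10: phase=(3,7,7,3) vs β=4 → FL=S FR=W RL=W RR=S
t=11: phase=(4,0,0,4) vs β=4 → FL=W FR=S RL=S RR=W
t=13: phase=(6,2,2,6) vs β=4 → FL=W FR=S RL=S RR=W
t=15: phase=(0,4,4,0) vs β=4 → FL=S FR=W RL=W RR=S

t=2: FL=S FR=W RL=W RR=S
t=4: FL=W FR=S RL=S RR=W
t=5: FL=W FR=S RL=S RR=W
t=8: FL=S FR=W RL=W RR=S
t=10: FL=S FR=W RL=W RR=S
t=11: FL=W FR=S RL=S RR=W
t=13: FL=W FR=S RL=S RR=W
t=15: FL=S FR=W RL=W RR=S


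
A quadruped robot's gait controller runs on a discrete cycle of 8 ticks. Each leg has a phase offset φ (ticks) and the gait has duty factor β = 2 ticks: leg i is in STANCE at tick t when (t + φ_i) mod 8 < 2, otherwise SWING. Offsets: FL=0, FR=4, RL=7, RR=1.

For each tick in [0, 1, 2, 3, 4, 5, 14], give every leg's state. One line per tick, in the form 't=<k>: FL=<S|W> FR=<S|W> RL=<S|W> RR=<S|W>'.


t=0: phase=(0,4,7,1) vs β=2 → FL=S FR=W RL=W RR=S
t=1: phase=(1,5,0,2) vs β=2 → FL=S FR=W RL=S RR=W
t=2: phase=(2,6,1,3) vs β=2 → FL=W FR=W RL=S RR=W
t=3: phase=(3,7,2,4) vs β=2 → FL=W FR=W RL=W RR=W
t=4: phase=(4,0,3,5) vs β=2 → FL=W FR=S RL=W RR=W
t=5: phase=(5,1,4,6) vs β=2 → FL=W FR=S RL=W RR=W
t=14: phase=(6,2,5,7) vs β=2 → FL=W FR=W RL=W RR=W

t=0: FL=S FR=W RL=W RR=S
t=1: FL=S FR=W RL=S RR=W
t=2: FL=W FR=W RL=S RR=W
t=3: FL=W FR=W RL=W RR=W
t=4: FL=W FR=S RL=W RR=W
t=5: FL=W FR=S RL=W RR=W
t=14: FL=W FR=W RL=W RR=W


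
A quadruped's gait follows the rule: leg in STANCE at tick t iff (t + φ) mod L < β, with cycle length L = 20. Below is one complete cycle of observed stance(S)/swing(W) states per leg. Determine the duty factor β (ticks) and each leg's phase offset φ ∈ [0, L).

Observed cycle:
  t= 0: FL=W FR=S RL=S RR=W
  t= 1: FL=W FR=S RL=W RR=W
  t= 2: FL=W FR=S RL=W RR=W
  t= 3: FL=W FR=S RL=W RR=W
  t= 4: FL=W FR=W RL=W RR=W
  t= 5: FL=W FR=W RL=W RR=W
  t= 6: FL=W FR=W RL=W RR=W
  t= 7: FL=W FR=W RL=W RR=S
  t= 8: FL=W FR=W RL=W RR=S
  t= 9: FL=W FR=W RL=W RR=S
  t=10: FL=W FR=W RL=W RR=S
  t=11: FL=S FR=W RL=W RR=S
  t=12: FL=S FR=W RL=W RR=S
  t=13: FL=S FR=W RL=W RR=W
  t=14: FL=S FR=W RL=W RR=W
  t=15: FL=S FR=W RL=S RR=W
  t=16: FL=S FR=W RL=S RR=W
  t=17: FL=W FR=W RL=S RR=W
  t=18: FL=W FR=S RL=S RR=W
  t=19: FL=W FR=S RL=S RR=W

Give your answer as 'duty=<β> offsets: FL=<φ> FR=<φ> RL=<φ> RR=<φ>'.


duty β = stance ticks per leg = 6
FL: stance ticks = 6; W→S at t=11 → φ=9
FR: stance ticks = 6; W→S at t=18 → φ=2
RL: stance ticks = 6; W→S at t=15 → φ=5
RR: stance ticks = 6; W→S at t=7 → φ=13

duty=6 offsets: FL=9 FR=2 RL=5 RR=13


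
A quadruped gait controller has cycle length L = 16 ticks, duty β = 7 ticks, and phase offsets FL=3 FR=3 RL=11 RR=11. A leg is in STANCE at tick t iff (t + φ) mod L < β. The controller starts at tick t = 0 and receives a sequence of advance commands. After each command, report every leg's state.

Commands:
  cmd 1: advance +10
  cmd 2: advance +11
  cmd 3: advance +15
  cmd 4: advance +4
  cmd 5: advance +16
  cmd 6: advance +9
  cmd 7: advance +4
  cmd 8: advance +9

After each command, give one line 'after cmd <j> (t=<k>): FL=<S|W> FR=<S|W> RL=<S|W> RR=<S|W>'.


start t=0: FL=S FR=S RL=W RR=W
cmd 1: advance +10 → t=10, phase=(13,13,5,5) → FL=W FR=W RL=S RR=S
cmd 2: advance +11 → t=21, phase=(8,8,0,0) → FL=W FR=W RL=S RR=S
cmd 3: advance +15 → t=36, phase=(7,7,15,15) → FL=W FR=W RL=W RR=W
cmd 4: advance +4 → t=40, phase=(11,11,3,3) → FL=W FR=W RL=S RR=S
cmd 5: advance +16 → t=56, phase=(11,11,3,3) → FL=W FR=W RL=S RR=S
cmd 6: advance +9 → t=65, phase=(4,4,12,12) → FL=S FR=S RL=W RR=W
cmd 7: advance +4 → t=69, phase=(8,8,0,0) → FL=W FR=W RL=S RR=S
cmd 8: advance +9 → t=78, phase=(1,1,9,9) → FL=S FR=S RL=W RR=W

after cmd 1 (t=10): FL=W FR=W RL=S RR=S
after cmd 2 (t=21): FL=W FR=W RL=S RR=S
after cmd 3 (t=36): FL=W FR=W RL=W RR=W
after cmd 4 (t=40): FL=W FR=W RL=S RR=S
after cmd 5 (t=56): FL=W FR=W RL=S RR=S
after cmd 6 (t=65): FL=S FR=S RL=W RR=W
after cmd 7 (t=69): FL=W FR=W RL=S RR=S
after cmd 8 (t=78): FL=S FR=S RL=W RR=W


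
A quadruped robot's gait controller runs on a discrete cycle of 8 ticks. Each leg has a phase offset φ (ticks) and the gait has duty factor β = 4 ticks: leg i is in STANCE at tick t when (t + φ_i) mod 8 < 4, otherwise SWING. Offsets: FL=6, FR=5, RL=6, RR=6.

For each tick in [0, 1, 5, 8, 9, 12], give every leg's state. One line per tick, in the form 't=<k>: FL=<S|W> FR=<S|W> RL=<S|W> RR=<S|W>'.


t=0: phase=(6,5,6,6) vs β=4 → FL=W FR=W RL=W RR=W
t=1: phase=(7,6,7,7) vs β=4 → FL=W FR=W RL=W RR=W
t=5: phase=(3,2,3,3) vs β=4 → FL=S FR=S RL=S RR=S
t=8: phase=(6,5,6,6) vs β=4 → FL=W FR=W RL=W RR=W
t=9: phase=(7,6,7,7) vs β=4 → FL=W FR=W RL=W RR=W
t=12: phase=(2,1,2,2) vs β=4 → FL=S FR=S RL=S RR=S

t=0: FL=W FR=W RL=W RR=W
t=1: FL=W FR=W RL=W RR=W
t=5: FL=S FR=S RL=S RR=S
t=8: FL=W FR=W RL=W RR=W
t=9: FL=W FR=W RL=W RR=W
t=12: FL=S FR=S RL=S RR=S


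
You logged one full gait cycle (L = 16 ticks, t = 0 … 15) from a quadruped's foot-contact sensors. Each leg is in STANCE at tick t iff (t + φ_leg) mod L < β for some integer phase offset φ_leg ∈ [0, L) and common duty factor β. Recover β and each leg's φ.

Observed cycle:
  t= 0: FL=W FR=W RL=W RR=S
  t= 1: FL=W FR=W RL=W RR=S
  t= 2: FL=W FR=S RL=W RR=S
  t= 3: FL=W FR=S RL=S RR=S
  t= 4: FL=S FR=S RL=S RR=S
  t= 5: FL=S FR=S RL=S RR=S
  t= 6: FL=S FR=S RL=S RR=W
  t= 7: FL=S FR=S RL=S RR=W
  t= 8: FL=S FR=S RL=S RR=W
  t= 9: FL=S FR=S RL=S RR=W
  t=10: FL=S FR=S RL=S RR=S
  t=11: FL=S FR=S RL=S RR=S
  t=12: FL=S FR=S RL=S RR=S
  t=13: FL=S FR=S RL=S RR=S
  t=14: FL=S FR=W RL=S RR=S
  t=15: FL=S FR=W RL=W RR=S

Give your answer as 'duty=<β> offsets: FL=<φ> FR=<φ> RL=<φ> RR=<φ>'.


duty β = stance ticks per leg = 12
FL: stance ticks = 12; W→S at t=4 → φ=12
FR: stance ticks = 12; W→S at t=2 → φ=14
RL: stance ticks = 12; W→S at t=3 → φ=13
RR: stance ticks = 12; W→S at t=10 → φ=6

duty=12 offsets: FL=12 FR=14 RL=13 RR=6


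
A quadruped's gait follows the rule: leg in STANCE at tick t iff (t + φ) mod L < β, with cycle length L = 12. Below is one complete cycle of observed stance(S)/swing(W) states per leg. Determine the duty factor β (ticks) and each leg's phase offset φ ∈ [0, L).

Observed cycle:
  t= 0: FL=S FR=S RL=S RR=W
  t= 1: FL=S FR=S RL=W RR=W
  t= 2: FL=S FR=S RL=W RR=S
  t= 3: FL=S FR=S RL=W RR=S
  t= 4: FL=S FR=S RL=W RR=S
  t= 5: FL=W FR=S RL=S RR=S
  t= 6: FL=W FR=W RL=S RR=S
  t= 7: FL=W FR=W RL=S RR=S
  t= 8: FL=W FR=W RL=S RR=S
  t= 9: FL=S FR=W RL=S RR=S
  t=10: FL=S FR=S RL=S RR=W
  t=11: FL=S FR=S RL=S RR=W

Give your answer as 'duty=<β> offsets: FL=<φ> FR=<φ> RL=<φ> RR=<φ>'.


duty=8 offsets: FL=3 FR=2 RL=7 RR=10

duty β = stance ticks per leg = 8
FL: stance ticks = 8; W→S at t=9 → φ=3
FR: stance ticks = 8; W→S at t=10 → φ=2
RL: stance ticks = 8; W→S at t=5 → φ=7
RR: stance ticks = 8; W→S at t=2 → φ=10


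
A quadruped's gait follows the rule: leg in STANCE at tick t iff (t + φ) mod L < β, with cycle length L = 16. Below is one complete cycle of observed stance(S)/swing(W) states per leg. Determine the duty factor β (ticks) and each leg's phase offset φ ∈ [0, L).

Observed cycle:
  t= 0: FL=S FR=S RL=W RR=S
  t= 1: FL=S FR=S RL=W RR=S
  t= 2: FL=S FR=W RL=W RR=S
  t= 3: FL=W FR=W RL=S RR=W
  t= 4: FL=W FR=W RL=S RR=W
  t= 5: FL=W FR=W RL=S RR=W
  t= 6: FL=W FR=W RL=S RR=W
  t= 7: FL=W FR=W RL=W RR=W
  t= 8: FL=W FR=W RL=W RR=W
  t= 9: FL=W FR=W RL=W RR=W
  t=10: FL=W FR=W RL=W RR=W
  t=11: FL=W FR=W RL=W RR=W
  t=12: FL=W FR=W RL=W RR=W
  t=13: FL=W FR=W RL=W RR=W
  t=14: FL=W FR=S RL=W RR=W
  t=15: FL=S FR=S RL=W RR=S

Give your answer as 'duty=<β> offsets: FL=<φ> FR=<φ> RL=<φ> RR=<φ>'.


duty β = stance ticks per leg = 4
FL: stance ticks = 4; W→S at t=15 → φ=1
FR: stance ticks = 4; W→S at t=14 → φ=2
RL: stance ticks = 4; W→S at t=3 → φ=13
RR: stance ticks = 4; W→S at t=15 → φ=1

duty=4 offsets: FL=1 FR=2 RL=13 RR=1


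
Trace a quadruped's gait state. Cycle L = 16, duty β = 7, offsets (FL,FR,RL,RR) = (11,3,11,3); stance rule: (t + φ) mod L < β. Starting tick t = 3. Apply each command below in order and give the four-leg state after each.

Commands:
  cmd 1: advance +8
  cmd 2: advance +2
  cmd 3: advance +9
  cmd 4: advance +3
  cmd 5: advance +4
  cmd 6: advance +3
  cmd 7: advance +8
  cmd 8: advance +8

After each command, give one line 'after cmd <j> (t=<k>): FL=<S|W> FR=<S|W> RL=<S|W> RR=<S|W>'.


after cmd 1 (t=11): FL=S FR=W RL=S RR=W
after cmd 2 (t=13): FL=W FR=S RL=W RR=S
after cmd 3 (t=22): FL=S FR=W RL=S RR=W
after cmd 4 (t=25): FL=S FR=W RL=S RR=W
after cmd 5 (t=29): FL=W FR=S RL=W RR=S
after cmd 6 (t=32): FL=W FR=S RL=W RR=S
after cmd 7 (t=40): FL=S FR=W RL=S RR=W
after cmd 8 (t=48): FL=W FR=S RL=W RR=S

start t=3: FL=W FR=S RL=W RR=S
cmd 1: advance +8 → t=11, phase=(6,14,6,14) → FL=S FR=W RL=S RR=W
cmd 2: advance +2 → t=13, phase=(8,0,8,0) → FL=W FR=S RL=W RR=S
cmd 3: advance +9 → t=22, phase=(1,9,1,9) → FL=S FR=W RL=S RR=W
cmd 4: advance +3 → t=25, phase=(4,12,4,12) → FL=S FR=W RL=S RR=W
cmd 5: advance +4 → t=29, phase=(8,0,8,0) → FL=W FR=S RL=W RR=S
cmd 6: advance +3 → t=32, phase=(11,3,11,3) → FL=W FR=S RL=W RR=S
cmd 7: advance +8 → t=40, phase=(3,11,3,11) → FL=S FR=W RL=S RR=W
cmd 8: advance +8 → t=48, phase=(11,3,11,3) → FL=W FR=S RL=W RR=S


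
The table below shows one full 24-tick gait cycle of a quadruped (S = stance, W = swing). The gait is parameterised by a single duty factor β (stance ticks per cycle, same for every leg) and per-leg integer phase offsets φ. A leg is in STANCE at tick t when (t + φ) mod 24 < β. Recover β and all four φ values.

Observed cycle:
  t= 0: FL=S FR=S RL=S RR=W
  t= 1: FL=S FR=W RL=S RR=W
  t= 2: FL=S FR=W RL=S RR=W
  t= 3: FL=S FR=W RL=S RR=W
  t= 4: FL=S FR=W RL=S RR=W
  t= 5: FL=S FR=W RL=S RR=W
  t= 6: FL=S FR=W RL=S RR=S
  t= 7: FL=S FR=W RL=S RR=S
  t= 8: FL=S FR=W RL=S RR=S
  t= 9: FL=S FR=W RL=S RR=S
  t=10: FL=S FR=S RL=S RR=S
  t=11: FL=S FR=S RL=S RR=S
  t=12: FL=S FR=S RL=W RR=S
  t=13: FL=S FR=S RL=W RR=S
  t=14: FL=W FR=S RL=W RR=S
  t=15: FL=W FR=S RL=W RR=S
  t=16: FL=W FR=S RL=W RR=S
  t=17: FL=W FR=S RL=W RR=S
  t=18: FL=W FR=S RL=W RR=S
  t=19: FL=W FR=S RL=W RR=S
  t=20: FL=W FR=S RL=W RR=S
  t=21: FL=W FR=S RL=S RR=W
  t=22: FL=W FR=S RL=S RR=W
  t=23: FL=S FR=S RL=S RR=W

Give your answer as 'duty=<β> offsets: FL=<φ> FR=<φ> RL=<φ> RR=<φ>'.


duty=15 offsets: FL=1 FR=14 RL=3 RR=18

duty β = stance ticks per leg = 15
FL: stance ticks = 15; W→S at t=23 → φ=1
FR: stance ticks = 15; W→S at t=10 → φ=14
RL: stance ticks = 15; W→S at t=21 → φ=3
RR: stance ticks = 15; W→S at t=6 → φ=18


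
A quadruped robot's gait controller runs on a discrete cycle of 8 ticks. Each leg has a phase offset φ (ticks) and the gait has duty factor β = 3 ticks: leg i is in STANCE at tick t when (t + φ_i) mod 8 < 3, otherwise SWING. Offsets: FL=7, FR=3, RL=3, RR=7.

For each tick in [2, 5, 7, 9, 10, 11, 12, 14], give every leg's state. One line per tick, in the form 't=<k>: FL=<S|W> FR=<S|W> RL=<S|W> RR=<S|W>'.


t=2: FL=S FR=W RL=W RR=S
t=5: FL=W FR=S RL=S RR=W
t=7: FL=W FR=S RL=S RR=W
t=9: FL=S FR=W RL=W RR=S
t=10: FL=S FR=W RL=W RR=S
t=11: FL=S FR=W RL=W RR=S
t=12: FL=W FR=W RL=W RR=W
t=14: FL=W FR=S RL=S RR=W

t=2: phase=(1,5,5,1) vs β=3 → FL=S FR=W RL=W RR=S
t=5: phase=(4,0,0,4) vs β=3 → FL=W FR=S RL=S RR=W
t=7: phase=(6,2,2,6) vs β=3 → FL=W FR=S RL=S RR=W
t=9: phase=(0,4,4,0) vs β=3 → FL=S FR=W RL=W RR=S
t=10: phase=(1,5,5,1) vs β=3 → FL=S FR=W RL=W RR=S
t=11: phase=(2,6,6,2) vs β=3 → FL=S FR=W RL=W RR=S
t=12: phase=(3,7,7,3) vs β=3 → FL=W FR=W RL=W RR=W
t=14: phase=(5,1,1,5) vs β=3 → FL=W FR=S RL=S RR=W


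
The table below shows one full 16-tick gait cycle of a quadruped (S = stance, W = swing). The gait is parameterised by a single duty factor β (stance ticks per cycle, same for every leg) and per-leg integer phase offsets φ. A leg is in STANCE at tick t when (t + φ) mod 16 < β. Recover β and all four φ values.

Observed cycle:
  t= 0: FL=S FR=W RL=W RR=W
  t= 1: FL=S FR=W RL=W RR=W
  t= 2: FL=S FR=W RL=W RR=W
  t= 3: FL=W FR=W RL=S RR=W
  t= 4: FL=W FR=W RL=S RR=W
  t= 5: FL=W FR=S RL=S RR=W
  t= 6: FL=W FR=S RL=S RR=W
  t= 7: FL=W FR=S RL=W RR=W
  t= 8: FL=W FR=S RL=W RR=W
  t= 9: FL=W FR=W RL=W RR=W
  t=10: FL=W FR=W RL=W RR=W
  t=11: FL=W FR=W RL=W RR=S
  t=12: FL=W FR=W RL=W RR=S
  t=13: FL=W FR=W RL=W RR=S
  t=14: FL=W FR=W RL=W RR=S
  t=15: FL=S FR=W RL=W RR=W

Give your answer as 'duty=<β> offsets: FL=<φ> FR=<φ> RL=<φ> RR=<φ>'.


duty β = stance ticks per leg = 4
FL: stance ticks = 4; W→S at t=15 → φ=1
FR: stance ticks = 4; W→S at t=5 → φ=11
RL: stance ticks = 4; W→S at t=3 → φ=13
RR: stance ticks = 4; W→S at t=11 → φ=5

duty=4 offsets: FL=1 FR=11 RL=13 RR=5


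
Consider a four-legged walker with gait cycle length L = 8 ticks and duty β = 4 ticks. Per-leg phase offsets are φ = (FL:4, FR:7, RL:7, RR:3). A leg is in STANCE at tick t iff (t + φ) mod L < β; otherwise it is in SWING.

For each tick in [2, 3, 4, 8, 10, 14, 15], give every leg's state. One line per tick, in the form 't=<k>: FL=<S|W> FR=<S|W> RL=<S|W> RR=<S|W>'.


t=2: phase=(6,1,1,5) vs β=4 → FL=W FR=S RL=S RR=W
t=3: phase=(7,2,2,6) vs β=4 → FL=W FR=S RL=S RR=W
t=4: phase=(0,3,3,7) vs β=4 → FL=S FR=S RL=S RR=W
t=8: phase=(4,7,7,3) vs β=4 → FL=W FR=W RL=W RR=S
t=10: phase=(6,1,1,5) vs β=4 → FL=W FR=S RL=S RR=W
t=14: phase=(2,5,5,1) vs β=4 → FL=S FR=W RL=W RR=S
t=15: phase=(3,6,6,2) vs β=4 → FL=S FR=W RL=W RR=S

t=2: FL=W FR=S RL=S RR=W
t=3: FL=W FR=S RL=S RR=W
t=4: FL=S FR=S RL=S RR=W
t=8: FL=W FR=W RL=W RR=S
t=10: FL=W FR=S RL=S RR=W
t=14: FL=S FR=W RL=W RR=S
t=15: FL=S FR=W RL=W RR=S


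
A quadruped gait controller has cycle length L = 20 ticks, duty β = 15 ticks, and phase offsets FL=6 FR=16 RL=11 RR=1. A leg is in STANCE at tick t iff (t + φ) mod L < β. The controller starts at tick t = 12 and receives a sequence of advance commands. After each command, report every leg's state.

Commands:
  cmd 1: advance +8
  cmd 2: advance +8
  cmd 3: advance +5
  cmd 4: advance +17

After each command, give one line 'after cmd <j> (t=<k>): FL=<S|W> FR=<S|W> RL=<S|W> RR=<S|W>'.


start t=12: FL=W FR=S RL=S RR=S
cmd 1: advance +8 → t=20, phase=(6,16,11,1) → FL=S FR=W RL=S RR=S
cmd 2: advance +8 → t=28, phase=(14,4,19,9) → FL=S FR=S RL=W RR=S
cmd 3: advance +5 → t=33, phase=(19,9,4,14) → FL=W FR=S RL=S RR=S
cmd 4: advance +17 → t=50, phase=(16,6,1,11) → FL=W FR=S RL=S RR=S

after cmd 1 (t=20): FL=S FR=W RL=S RR=S
after cmd 2 (t=28): FL=S FR=S RL=W RR=S
after cmd 3 (t=33): FL=W FR=S RL=S RR=S
after cmd 4 (t=50): FL=W FR=S RL=S RR=S


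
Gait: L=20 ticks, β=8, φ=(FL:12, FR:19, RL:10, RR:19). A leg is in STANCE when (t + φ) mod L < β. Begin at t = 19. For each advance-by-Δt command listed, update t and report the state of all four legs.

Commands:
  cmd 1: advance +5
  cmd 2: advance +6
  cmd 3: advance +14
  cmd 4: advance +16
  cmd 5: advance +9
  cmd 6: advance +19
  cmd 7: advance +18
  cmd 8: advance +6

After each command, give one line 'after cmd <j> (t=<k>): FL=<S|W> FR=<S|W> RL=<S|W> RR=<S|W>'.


start t=19: FL=W FR=W RL=W RR=W
cmd 1: advance +5 → t=24, phase=(16,3,14,3) → FL=W FR=S RL=W RR=S
cmd 2: advance +6 → t=30, phase=(2,9,0,9) → FL=S FR=W RL=S RR=W
cmd 3: advance +14 → t=44, phase=(16,3,14,3) → FL=W FR=S RL=W RR=S
cmd 4: advance +16 → t=60, phase=(12,19,10,19) → FL=W FR=W RL=W RR=W
cmd 5: advance +9 → t=69, phase=(1,8,19,8) → FL=S FR=W RL=W RR=W
cmd 6: advance +19 → t=88, phase=(0,7,18,7) → FL=S FR=S RL=W RR=S
cmd 7: advance +18 → t=106, phase=(18,5,16,5) → FL=W FR=S RL=W RR=S
cmd 8: advance +6 → t=112, phase=(4,11,2,11) → FL=S FR=W RL=S RR=W

after cmd 1 (t=24): FL=W FR=S RL=W RR=S
after cmd 2 (t=30): FL=S FR=W RL=S RR=W
after cmd 3 (t=44): FL=W FR=S RL=W RR=S
after cmd 4 (t=60): FL=W FR=W RL=W RR=W
after cmd 5 (t=69): FL=S FR=W RL=W RR=W
after cmd 6 (t=88): FL=S FR=S RL=W RR=S
after cmd 7 (t=106): FL=W FR=S RL=W RR=S
after cmd 8 (t=112): FL=S FR=W RL=S RR=W


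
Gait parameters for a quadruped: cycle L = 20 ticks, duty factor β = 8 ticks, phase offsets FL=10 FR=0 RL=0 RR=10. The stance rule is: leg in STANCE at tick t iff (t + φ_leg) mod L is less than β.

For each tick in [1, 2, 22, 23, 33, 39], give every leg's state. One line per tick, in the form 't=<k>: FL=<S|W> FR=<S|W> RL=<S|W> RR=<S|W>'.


t=1: phase=(11,1,1,11) vs β=8 → FL=W FR=S RL=S RR=W
t=2: phase=(12,2,2,12) vs β=8 → FL=W FR=S RL=S RR=W
t=22: phase=(12,2,2,12) vs β=8 → FL=W FR=S RL=S RR=W
t=23: phase=(13,3,3,13) vs β=8 → FL=W FR=S RL=S RR=W
t=33: phase=(3,13,13,3) vs β=8 → FL=S FR=W RL=W RR=S
t=39: phase=(9,19,19,9) vs β=8 → FL=W FR=W RL=W RR=W

t=1: FL=W FR=S RL=S RR=W
t=2: FL=W FR=S RL=S RR=W
t=22: FL=W FR=S RL=S RR=W
t=23: FL=W FR=S RL=S RR=W
t=33: FL=S FR=W RL=W RR=S
t=39: FL=W FR=W RL=W RR=W


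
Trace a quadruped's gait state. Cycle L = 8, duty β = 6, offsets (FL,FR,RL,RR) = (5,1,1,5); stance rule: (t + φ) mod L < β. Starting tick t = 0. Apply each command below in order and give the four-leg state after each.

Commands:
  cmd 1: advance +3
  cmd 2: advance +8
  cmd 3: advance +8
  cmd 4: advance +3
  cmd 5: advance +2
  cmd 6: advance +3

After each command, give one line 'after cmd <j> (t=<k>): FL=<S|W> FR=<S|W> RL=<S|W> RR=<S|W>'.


start t=0: FL=S FR=S RL=S RR=S
cmd 1: advance +3 → t=3, phase=(0,4,4,0) → FL=S FR=S RL=S RR=S
cmd 2: advance +8 → t=11, phase=(0,4,4,0) → FL=S FR=S RL=S RR=S
cmd 3: advance +8 → t=19, phase=(0,4,4,0) → FL=S FR=S RL=S RR=S
cmd 4: advance +3 → t=22, phase=(3,7,7,3) → FL=S FR=W RL=W RR=S
cmd 5: advance +2 → t=24, phase=(5,1,1,5) → FL=S FR=S RL=S RR=S
cmd 6: advance +3 → t=27, phase=(0,4,4,0) → FL=S FR=S RL=S RR=S

after cmd 1 (t=3): FL=S FR=S RL=S RR=S
after cmd 2 (t=11): FL=S FR=S RL=S RR=S
after cmd 3 (t=19): FL=S FR=S RL=S RR=S
after cmd 4 (t=22): FL=S FR=W RL=W RR=S
after cmd 5 (t=24): FL=S FR=S RL=S RR=S
after cmd 6 (t=27): FL=S FR=S RL=S RR=S


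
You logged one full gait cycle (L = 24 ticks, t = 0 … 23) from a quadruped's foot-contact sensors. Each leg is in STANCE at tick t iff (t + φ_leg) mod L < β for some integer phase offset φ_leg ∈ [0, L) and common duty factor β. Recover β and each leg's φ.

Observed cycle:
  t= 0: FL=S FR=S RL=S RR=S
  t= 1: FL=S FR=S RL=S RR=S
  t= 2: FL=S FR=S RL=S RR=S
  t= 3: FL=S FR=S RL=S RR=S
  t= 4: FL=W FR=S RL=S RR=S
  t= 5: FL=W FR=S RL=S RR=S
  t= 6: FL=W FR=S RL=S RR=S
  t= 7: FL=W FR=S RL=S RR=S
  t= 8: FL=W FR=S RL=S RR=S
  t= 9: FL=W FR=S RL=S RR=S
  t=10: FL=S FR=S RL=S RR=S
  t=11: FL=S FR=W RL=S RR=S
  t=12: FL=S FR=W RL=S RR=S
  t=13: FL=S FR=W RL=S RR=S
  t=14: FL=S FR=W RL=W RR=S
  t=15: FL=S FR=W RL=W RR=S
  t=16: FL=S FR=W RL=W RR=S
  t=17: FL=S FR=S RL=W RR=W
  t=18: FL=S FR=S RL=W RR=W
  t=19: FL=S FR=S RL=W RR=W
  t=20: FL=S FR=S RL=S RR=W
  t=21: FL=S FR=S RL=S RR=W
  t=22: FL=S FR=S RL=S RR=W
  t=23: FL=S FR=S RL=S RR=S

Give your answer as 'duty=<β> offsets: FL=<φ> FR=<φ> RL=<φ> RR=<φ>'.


duty=18 offsets: FL=14 FR=7 RL=4 RR=1

duty β = stance ticks per leg = 18
FL: stance ticks = 18; W→S at t=10 → φ=14
FR: stance ticks = 18; W→S at t=17 → φ=7
RL: stance ticks = 18; W→S at t=20 → φ=4
RR: stance ticks = 18; W→S at t=23 → φ=1


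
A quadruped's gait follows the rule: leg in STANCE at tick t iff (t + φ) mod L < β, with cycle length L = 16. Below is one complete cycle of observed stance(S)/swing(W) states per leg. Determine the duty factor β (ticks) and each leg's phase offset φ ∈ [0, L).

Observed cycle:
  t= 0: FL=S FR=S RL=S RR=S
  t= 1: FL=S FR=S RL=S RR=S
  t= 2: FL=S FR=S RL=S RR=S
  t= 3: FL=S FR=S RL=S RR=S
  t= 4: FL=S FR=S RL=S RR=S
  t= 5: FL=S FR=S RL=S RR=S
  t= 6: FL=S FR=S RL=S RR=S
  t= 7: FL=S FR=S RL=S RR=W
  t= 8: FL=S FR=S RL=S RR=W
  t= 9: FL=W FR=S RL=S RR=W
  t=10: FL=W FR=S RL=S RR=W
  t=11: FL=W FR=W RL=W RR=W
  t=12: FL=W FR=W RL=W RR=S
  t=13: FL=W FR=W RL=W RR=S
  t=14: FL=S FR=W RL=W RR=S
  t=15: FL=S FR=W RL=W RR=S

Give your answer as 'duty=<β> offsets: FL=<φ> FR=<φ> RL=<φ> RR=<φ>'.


duty=11 offsets: FL=2 FR=0 RL=0 RR=4

duty β = stance ticks per leg = 11
FL: stance ticks = 11; W→S at t=14 → φ=2
FR: stance ticks = 11; W→S at t=0 → φ=0
RL: stance ticks = 11; W→S at t=0 → φ=0
RR: stance ticks = 11; W→S at t=12 → φ=4


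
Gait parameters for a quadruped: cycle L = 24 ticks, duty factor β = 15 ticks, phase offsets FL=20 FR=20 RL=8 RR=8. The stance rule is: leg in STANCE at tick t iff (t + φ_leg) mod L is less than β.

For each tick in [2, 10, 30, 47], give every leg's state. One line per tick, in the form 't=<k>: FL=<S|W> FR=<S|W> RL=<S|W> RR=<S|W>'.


t=2: phase=(22,22,10,10) vs β=15 → FL=W FR=W RL=S RR=S
t=10: phase=(6,6,18,18) vs β=15 → FL=S FR=S RL=W RR=W
t=30: phase=(2,2,14,14) vs β=15 → FL=S FR=S RL=S RR=S
t=47: phase=(19,19,7,7) vs β=15 → FL=W FR=W RL=S RR=S

t=2: FL=W FR=W RL=S RR=S
t=10: FL=S FR=S RL=W RR=W
t=30: FL=S FR=S RL=S RR=S
t=47: FL=W FR=W RL=S RR=S


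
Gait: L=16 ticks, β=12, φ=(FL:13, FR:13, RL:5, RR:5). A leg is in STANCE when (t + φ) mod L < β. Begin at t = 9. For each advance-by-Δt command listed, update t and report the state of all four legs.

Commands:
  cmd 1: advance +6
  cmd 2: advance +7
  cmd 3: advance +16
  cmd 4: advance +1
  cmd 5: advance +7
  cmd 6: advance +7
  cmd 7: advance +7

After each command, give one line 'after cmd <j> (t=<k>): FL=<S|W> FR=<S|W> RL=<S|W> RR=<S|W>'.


start t=9: FL=S FR=S RL=W RR=W
cmd 1: advance +6 → t=15, phase=(12,12,4,4) → FL=W FR=W RL=S RR=S
cmd 2: advance +7 → t=22, phase=(3,3,11,11) → FL=S FR=S RL=S RR=S
cmd 3: advance +16 → t=38, phase=(3,3,11,11) → FL=S FR=S RL=S RR=S
cmd 4: advance +1 → t=39, phase=(4,4,12,12) → FL=S FR=S RL=W RR=W
cmd 5: advance +7 → t=46, phase=(11,11,3,3) → FL=S FR=S RL=S RR=S
cmd 6: advance +7 → t=53, phase=(2,2,10,10) → FL=S FR=S RL=S RR=S
cmd 7: advance +7 → t=60, phase=(9,9,1,1) → FL=S FR=S RL=S RR=S

after cmd 1 (t=15): FL=W FR=W RL=S RR=S
after cmd 2 (t=22): FL=S FR=S RL=S RR=S
after cmd 3 (t=38): FL=S FR=S RL=S RR=S
after cmd 4 (t=39): FL=S FR=S RL=W RR=W
after cmd 5 (t=46): FL=S FR=S RL=S RR=S
after cmd 6 (t=53): FL=S FR=S RL=S RR=S
after cmd 7 (t=60): FL=S FR=S RL=S RR=S


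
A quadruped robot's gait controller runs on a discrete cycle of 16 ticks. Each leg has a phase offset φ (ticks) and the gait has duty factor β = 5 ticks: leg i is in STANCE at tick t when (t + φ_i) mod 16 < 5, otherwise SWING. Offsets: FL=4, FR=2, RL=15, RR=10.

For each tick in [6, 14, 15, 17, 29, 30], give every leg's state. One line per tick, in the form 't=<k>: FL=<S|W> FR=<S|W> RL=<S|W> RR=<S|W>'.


t=6: FL=W FR=W RL=W RR=S
t=14: FL=S FR=S RL=W RR=W
t=15: FL=S FR=S RL=W RR=W
t=17: FL=W FR=S RL=S RR=W
t=29: FL=S FR=W RL=W RR=W
t=30: FL=S FR=S RL=W RR=W

t=6: phase=(10,8,5,0) vs β=5 → FL=W FR=W RL=W RR=S
t=14: phase=(2,0,13,8) vs β=5 → FL=S FR=S RL=W RR=W
t=15: phase=(3,1,14,9) vs β=5 → FL=S FR=S RL=W RR=W
t=17: phase=(5,3,0,11) vs β=5 → FL=W FR=S RL=S RR=W
t=29: phase=(1,15,12,7) vs β=5 → FL=S FR=W RL=W RR=W
t=30: phase=(2,0,13,8) vs β=5 → FL=S FR=S RL=W RR=W


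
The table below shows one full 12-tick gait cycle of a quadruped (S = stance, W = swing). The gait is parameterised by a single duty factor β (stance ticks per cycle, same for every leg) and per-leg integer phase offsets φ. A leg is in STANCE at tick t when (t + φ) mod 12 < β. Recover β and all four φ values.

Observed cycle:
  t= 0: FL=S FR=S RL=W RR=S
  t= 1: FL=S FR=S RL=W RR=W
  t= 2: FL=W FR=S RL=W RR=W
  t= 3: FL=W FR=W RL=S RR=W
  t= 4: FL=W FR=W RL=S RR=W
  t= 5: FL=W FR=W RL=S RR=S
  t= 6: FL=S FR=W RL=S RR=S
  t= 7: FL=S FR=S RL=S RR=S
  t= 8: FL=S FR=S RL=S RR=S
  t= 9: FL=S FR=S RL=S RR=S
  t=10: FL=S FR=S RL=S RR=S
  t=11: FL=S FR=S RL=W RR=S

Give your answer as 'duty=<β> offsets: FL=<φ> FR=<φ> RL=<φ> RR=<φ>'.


duty=8 offsets: FL=6 FR=5 RL=9 RR=7

duty β = stance ticks per leg = 8
FL: stance ticks = 8; W→S at t=6 → φ=6
FR: stance ticks = 8; W→S at t=7 → φ=5
RL: stance ticks = 8; W→S at t=3 → φ=9
RR: stance ticks = 8; W→S at t=5 → φ=7
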